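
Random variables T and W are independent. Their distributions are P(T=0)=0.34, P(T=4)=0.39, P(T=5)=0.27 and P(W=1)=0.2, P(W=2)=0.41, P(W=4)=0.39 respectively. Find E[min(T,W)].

1.7028

E[min(T,W)] = Σ_t Σ_w min(t,w) · P(T=t)P(W=w)
 = 0·0.068 + 0·0.1394 + 0·0.1326 + 1·0.078 + 2·0.1599 + 4·0.1521 + 1·0.054 + 2·0.1107 + 4·0.1053
 = 0 + 0 + 0 + 0.078 + 0.3198 + 0.6084 + 0.054 + 0.2214 + 0.4212
 = 1.7028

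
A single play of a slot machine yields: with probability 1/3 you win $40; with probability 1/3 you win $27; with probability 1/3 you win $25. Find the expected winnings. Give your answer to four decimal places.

30.6667

E[payout] = 40·1/3 + 27·1/3 + 25·1/3
 = 40/3 + 9 + 25/3
 = 92/3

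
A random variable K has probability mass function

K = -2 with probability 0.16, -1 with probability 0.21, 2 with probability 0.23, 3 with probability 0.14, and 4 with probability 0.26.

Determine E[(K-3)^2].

E[(K-3)^2] = Σ (k-3)^2·P(K=k)
 = 25·0.16 + 16·0.21 + 1·0.23 + 0·0.14 + 1·0.26
 = 4 + 3.36 + 0.23 + 0 + 0.26
 = 7.85

7.85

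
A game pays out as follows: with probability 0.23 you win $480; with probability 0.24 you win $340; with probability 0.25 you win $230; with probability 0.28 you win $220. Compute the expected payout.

E[payout] = 480·0.23 + 340·0.24 + 230·0.25 + 220·0.28
 = 110.4 + 81.6 + 57.5 + 61.6
 = 311.1

311.1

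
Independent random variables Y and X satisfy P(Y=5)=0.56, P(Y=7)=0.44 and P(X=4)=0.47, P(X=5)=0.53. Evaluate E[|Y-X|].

1.35

E[|Y-X|] = Σ_y Σ_x |y-x| · P(Y=y)P(X=x)
 = 1·0.2632 + 0·0.2968 + 3·0.2068 + 2·0.2332
 = 0.2632 + 0 + 0.6204 + 0.4664
 = 1.35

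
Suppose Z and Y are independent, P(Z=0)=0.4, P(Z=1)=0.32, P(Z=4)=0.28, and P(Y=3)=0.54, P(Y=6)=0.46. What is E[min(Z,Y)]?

1.2888

E[min(Z,Y)] = Σ_z Σ_y min(z,y) · P(Z=z)P(Y=y)
 = 0·0.216 + 0·0.184 + 1·0.1728 + 1·0.1472 + 3·0.1512 + 4·0.1288
 = 0 + 0 + 0.1728 + 0.1472 + 0.4536 + 0.5152
 = 1.2888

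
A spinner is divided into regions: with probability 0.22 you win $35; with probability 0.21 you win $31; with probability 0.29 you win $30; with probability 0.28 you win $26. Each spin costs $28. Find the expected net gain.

E[payout] = 35·0.22 + 31·0.21 + 30·0.29 + 26·0.28
 = 7.7 + 6.51 + 8.7 + 7.28
 = 30.19
Net = 30.19 - 28 = 2.19

2.19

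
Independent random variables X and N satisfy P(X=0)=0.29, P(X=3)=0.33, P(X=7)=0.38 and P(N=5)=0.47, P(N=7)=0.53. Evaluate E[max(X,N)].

6.4172

E[max(X,N)] = Σ_x Σ_n max(x,n) · P(X=x)P(N=n)
 = 5·0.1363 + 7·0.1537 + 5·0.1551 + 7·0.1749 + 7·0.1786 + 7·0.2014
 = 0.6815 + 1.0759 + 0.7755 + 1.2243 + 1.2502 + 1.4098
 = 6.4172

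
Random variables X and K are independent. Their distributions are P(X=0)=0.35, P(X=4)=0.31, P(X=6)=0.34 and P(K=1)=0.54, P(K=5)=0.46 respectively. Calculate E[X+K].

6.12

E[X+K] = Σ_x Σ_k (x+k) · P(X=x)P(K=k)
 = 1·0.189 + 5·0.161 + 5·0.1674 + 9·0.1426 + 7·0.1836 + 11·0.1564
 = 0.189 + 0.805 + 0.837 + 1.2834 + 1.2852 + 1.7204
 = 6.12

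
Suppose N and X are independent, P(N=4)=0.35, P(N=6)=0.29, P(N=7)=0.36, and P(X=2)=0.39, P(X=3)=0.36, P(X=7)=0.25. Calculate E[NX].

20.4326

E[NX] = Σ_n Σ_x nx · P(N=n)P(X=x)
 = 8·0.1365 + 12·0.126 + 28·0.0875 + 12·0.1131 + 18·0.1044 + 42·0.0725 + 14·0.1404 + 21·0.1296 + 49·0.09
 = 1.092 + 1.512 + 2.45 + 1.3572 + 1.8792 + 3.045 + 1.9656 + 2.7216 + 4.41
 = 20.4326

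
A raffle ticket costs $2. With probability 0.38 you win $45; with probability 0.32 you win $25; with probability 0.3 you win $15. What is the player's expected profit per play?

27.6

E[payout] = 45·0.38 + 25·0.32 + 15·0.3
 = 17.1 + 8 + 4.5
 = 29.6
Net = 29.6 - 2 = 27.6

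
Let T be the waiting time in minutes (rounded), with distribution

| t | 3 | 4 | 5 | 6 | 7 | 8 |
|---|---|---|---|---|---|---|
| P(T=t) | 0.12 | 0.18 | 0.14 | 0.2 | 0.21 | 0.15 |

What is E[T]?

E[T] = Σ t·P(T=t)
 = 3·0.12 + 4·0.18 + 5·0.14 + 6·0.2 + 7·0.21 + 8·0.15
 = 0.36 + 0.72 + 0.7 + 1.2 + 1.47 + 1.2
 = 5.65

5.65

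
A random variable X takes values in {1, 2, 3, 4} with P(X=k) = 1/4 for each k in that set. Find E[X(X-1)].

5

E[X(X-1)] = Σ x(x-1)·P(X=x)
 = 0·1/4 + 2·1/4 + 6·1/4 + 12·1/4
 = 0 + 1/2 + 3/2 + 3
 = 5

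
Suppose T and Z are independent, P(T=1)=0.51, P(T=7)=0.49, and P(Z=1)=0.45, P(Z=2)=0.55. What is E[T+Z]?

5.49

E[T+Z] = Σ_t Σ_z (t+z) · P(T=t)P(Z=z)
 = 2·0.2295 + 3·0.2805 + 8·0.2205 + 9·0.2695
 = 0.459 + 0.8415 + 1.764 + 2.4255
 = 5.49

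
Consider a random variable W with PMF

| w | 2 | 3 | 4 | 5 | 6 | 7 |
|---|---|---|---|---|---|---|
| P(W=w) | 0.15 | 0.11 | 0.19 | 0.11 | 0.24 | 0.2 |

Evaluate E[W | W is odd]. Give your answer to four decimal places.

5.4286

P(W is odd) = 0.11 + 0.11 + 0.2 = 0.42.
E[W | W is odd] = [3·0.11 + 5·0.11 + 7·0.2] / 0.42
 = 2.28 / 0.42
 = 38/7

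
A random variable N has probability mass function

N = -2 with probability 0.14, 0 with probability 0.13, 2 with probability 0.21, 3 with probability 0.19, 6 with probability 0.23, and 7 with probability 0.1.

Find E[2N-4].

1.58

E[2N-4] = Σ (2n-4)·P(N=n)
 = (-8)·0.14 + (-4)·0.13 + 0·0.21 + 2·0.19 + 8·0.23 + 10·0.1
 = (-1.12) + (-0.52) + 0 + 0.38 + 1.84 + 1
 = 1.58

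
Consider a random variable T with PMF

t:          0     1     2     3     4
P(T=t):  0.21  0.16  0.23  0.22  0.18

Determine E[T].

E[T] = Σ t·P(T=t)
 = 0·0.21 + 1·0.16 + 2·0.23 + 3·0.22 + 4·0.18
 = 0 + 0.16 + 0.46 + 0.66 + 0.72
 = 2

2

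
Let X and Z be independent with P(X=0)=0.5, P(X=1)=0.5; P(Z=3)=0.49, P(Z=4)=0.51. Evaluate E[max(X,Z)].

E[max(X,Z)] = Σ_x Σ_z max(x,z) · P(X=x)P(Z=z)
 = 3·0.245 + 4·0.255 + 3·0.245 + 4·0.255
 = 0.735 + 1.02 + 0.735 + 1.02
 = 3.51

3.51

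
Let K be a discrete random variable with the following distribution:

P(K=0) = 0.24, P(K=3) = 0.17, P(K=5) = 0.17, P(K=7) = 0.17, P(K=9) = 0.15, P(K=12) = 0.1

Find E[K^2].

E[K^2] = Σ k^2·P(K=k)
 = 0·0.24 + 9·0.17 + 25·0.17 + 49·0.17 + 81·0.15 + 144·0.1
 = 0 + 1.53 + 4.25 + 8.33 + 12.15 + 14.4
 = 40.66

40.66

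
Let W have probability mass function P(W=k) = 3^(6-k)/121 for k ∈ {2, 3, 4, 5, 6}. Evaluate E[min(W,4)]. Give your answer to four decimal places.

2.4380

E[min(W,4)] = Σ min(w,4)·P(W=w)
 = 2·81/121 + 3·27/121 + 4·9/121 + 4·3/121 + 4·1/121
 = 162/121 + 81/121 + 36/121 + 12/121 + 4/121
 = 295/121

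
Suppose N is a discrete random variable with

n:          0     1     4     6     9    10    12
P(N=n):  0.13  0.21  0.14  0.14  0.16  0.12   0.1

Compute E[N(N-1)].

41.4

E[N(N-1)] = Σ n(n-1)·P(N=n)
 = 0·0.13 + 0·0.21 + 12·0.14 + 30·0.14 + 72·0.16 + 90·0.12 + 132·0.1
 = 0 + 0 + 1.68 + 4.2 + 11.52 + 10.8 + 13.2
 = 41.4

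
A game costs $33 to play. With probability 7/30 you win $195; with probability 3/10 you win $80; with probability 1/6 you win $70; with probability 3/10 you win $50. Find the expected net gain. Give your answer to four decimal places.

63.1667

E[payout] = 195·7/30 + 80·3/10 + 70·1/6 + 50·3/10
 = 91/2 + 24 + 35/3 + 15
 = 577/6
Net = 577/6 - 33 = 379/6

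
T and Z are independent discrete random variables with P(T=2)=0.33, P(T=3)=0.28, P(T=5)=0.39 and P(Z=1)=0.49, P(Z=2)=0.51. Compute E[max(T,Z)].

3.45

E[max(T,Z)] = Σ_t Σ_z max(t,z) · P(T=t)P(Z=z)
 = 2·0.1617 + 2·0.1683 + 3·0.1372 + 3·0.1428 + 5·0.1911 + 5·0.1989
 = 0.3234 + 0.3366 + 0.4116 + 0.4284 + 0.9555 + 0.9945
 = 3.45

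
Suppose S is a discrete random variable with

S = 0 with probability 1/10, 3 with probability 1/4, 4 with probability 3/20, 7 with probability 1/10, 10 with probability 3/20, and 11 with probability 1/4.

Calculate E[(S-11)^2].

37.2

E[(S-11)^2] = Σ (s-11)^2·P(S=s)
 = 121·1/10 + 64·1/4 + 49·3/20 + 16·1/10 + 1·3/20 + 0·1/4
 = 121/10 + 16 + 147/20 + 8/5 + 3/20 + 0
 = 186/5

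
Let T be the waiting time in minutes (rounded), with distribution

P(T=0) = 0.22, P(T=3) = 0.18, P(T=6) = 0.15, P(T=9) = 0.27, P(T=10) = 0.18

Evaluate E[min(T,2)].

E[min(T,2)] = Σ min(t,2)·P(T=t)
 = 0·0.22 + 2·0.18 + 2·0.15 + 2·0.27 + 2·0.18
 = 0 + 0.36 + 0.3 + 0.54 + 0.36
 = 1.56

1.56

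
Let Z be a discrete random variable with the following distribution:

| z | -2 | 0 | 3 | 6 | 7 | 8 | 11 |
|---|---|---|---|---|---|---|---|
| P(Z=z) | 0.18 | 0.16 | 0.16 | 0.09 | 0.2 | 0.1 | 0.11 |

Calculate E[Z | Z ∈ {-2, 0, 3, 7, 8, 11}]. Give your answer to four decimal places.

3.8791

P(Z ∈ {-2, 0, 3, 7, 8, 11}) = 0.18 + 0.16 + 0.16 + 0.2 + 0.1 + 0.11 = 0.91.
E[Z | Z ∈ {-2, 0, 3, 7, 8, 11}] = [(-2)·0.18 + 0·0.16 + 3·0.16 + 7·0.2 + 8·0.1 + 11·0.11] / 0.91
 = 3.53 / 0.91
 = 353/91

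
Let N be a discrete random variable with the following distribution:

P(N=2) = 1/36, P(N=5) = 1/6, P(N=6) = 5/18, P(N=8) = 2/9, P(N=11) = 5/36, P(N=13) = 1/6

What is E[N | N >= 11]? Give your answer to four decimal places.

12.0909

P(N >= 11) = 5/36 + 1/6 = 11/36.
E[N | N >= 11] = [11·5/36 + 13·1/6] / (11/36)
 = 133/36 / (11/36)
 = 133/11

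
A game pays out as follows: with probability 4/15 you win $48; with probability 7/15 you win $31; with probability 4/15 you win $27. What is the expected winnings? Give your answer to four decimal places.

34.4667

E[payout] = 48·4/15 + 31·7/15 + 27·4/15
 = 64/5 + 217/15 + 36/5
 = 517/15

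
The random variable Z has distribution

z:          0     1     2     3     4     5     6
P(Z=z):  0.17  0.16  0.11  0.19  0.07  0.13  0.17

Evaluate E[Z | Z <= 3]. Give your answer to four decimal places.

1.5079

P(Z <= 3) = 0.17 + 0.16 + 0.11 + 0.19 = 0.63.
E[Z | Z <= 3] = [0·0.17 + 1·0.16 + 2·0.11 + 3·0.19] / 0.63
 = 0.95 / 0.63
 = 95/63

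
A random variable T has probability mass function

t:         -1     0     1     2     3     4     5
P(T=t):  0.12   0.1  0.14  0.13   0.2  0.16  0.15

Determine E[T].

2.27

E[T] = Σ t·P(T=t)
 = (-1)·0.12 + 0·0.1 + 1·0.14 + 2·0.13 + 3·0.2 + 4·0.16 + 5·0.15
 = (-0.12) + 0 + 0.14 + 0.26 + 0.6 + 0.64 + 0.75
 = 2.27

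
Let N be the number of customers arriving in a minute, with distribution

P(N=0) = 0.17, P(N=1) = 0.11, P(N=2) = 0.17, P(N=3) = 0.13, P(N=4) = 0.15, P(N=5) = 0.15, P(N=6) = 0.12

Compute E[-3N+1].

-7.73

E[-3N+1] = Σ (-3n+1)·P(N=n)
 = 1·0.17 + (-2)·0.11 + (-5)·0.17 + (-8)·0.13 + (-11)·0.15 + (-14)·0.15 + (-17)·0.12
 = 0.17 + (-0.22) + (-0.85) + (-1.04) + (-1.65) + (-2.1) + (-2.04)
 = -7.73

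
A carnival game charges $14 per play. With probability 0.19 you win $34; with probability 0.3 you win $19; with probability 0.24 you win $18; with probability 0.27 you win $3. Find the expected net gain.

3.29

E[payout] = 34·0.19 + 19·0.3 + 18·0.24 + 3·0.27
 = 6.46 + 5.7 + 4.32 + 0.81
 = 17.29
Net = 17.29 - 14 = 3.29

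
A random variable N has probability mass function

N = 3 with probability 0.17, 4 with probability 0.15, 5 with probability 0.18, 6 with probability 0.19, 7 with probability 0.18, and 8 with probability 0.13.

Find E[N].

E[N] = Σ n·P(N=n)
 = 3·0.17 + 4·0.15 + 5·0.18 + 6·0.19 + 7·0.18 + 8·0.13
 = 0.51 + 0.6 + 0.9 + 1.14 + 1.26 + 1.04
 = 5.45

5.45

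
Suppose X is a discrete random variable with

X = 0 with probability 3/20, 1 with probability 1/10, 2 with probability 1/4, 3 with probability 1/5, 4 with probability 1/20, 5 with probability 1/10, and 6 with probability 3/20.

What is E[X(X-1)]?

8.8

E[X(X-1)] = Σ x(x-1)·P(X=x)
 = 0·3/20 + 0·1/10 + 2·1/4 + 6·1/5 + 12·1/20 + 20·1/10 + 30·3/20
 = 0 + 0 + 1/2 + 6/5 + 3/5 + 2 + 9/2
 = 44/5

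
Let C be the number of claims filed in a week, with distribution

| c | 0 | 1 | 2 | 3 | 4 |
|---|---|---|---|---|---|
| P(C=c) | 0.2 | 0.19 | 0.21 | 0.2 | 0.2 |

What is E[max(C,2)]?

2.6

E[max(C,2)] = Σ max(c,2)·P(C=c)
 = 2·0.2 + 2·0.19 + 2·0.21 + 3·0.2 + 4·0.2
 = 0.4 + 0.38 + 0.42 + 0.6 + 0.8
 = 2.6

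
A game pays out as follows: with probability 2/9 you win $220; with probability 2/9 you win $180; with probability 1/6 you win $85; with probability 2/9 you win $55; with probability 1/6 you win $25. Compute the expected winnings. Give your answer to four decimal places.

E[payout] = 220·2/9 + 180·2/9 + 85·1/6 + 55·2/9 + 25·1/6
 = 440/9 + 40 + 85/6 + 110/9 + 25/6
 = 1075/9

119.4444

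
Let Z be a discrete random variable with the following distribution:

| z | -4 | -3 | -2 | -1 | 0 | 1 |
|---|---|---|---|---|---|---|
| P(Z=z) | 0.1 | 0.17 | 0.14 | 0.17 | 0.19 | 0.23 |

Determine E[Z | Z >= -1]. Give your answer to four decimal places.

P(Z >= -1) = 0.17 + 0.19 + 0.23 = 0.59.
E[Z | Z >= -1] = [(-1)·0.17 + 0·0.19 + 1·0.23] / 0.59
 = 0.06 / 0.59
 = 6/59

0.1017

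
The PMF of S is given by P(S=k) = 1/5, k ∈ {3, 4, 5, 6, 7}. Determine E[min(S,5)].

E[min(S,5)] = Σ min(s,5)·P(S=s)
 = 3·1/5 + 4·1/5 + 5·1/5 + 5·1/5 + 5·1/5
 = 3/5 + 4/5 + 1 + 1 + 1
 = 22/5

4.4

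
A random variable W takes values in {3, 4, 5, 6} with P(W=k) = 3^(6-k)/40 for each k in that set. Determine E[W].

E[W] = Σ w·P(W=w)
 = 3·27/40 + 4·9/40 + 5·3/40 + 6·1/40
 = 81/40 + 9/10 + 3/8 + 3/20
 = 69/20

3.45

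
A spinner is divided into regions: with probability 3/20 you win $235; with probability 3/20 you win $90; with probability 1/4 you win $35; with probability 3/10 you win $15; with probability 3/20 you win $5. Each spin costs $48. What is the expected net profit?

14.75

E[payout] = 235·3/20 + 90·3/20 + 35·1/4 + 15·3/10 + 5·3/20
 = 141/4 + 27/2 + 35/4 + 9/2 + 3/4
 = 251/4
Net = 251/4 - 48 = 59/4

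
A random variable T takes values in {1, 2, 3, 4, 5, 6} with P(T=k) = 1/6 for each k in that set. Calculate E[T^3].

73.5

E[T^3] = Σ t^3·P(T=t)
 = 1·1/6 + 8·1/6 + 27·1/6 + 64·1/6 + 125·1/6 + 216·1/6
 = 1/6 + 4/3 + 9/2 + 32/3 + 125/6 + 36
 = 147/2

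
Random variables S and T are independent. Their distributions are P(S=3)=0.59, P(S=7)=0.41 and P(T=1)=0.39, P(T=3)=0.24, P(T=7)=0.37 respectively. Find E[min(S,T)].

2.8268

E[min(S,T)] = Σ_s Σ_t min(s,t) · P(S=s)P(T=t)
 = 1·0.2301 + 3·0.1416 + 3·0.2183 + 1·0.1599 + 3·0.0984 + 7·0.1517
 = 0.2301 + 0.4248 + 0.6549 + 0.1599 + 0.2952 + 1.0619
 = 2.8268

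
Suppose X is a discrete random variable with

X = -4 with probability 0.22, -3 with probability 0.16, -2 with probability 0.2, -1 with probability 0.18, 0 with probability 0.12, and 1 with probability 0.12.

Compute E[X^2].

6.06

E[X^2] = Σ x^2·P(X=x)
 = 16·0.22 + 9·0.16 + 4·0.2 + 1·0.18 + 0·0.12 + 1·0.12
 = 3.52 + 1.44 + 0.8 + 0.18 + 0 + 0.12
 = 6.06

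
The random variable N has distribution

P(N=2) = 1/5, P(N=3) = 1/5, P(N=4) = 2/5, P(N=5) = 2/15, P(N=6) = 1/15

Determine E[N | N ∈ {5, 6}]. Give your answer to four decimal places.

P(N ∈ {5, 6}) = 2/15 + 1/15 = 1/5.
E[N | N ∈ {5, 6}] = [5·2/15 + 6·1/15] / (1/5)
 = 16/15 / (1/5)
 = 16/3

5.3333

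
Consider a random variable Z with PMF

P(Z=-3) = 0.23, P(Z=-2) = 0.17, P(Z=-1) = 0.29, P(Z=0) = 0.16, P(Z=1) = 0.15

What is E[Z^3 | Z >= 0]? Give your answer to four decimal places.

0.4839

P(Z >= 0) = 0.16 + 0.15 = 0.31.
E[Z^3 | Z >= 0] = [0·0.16 + 1·0.15] / 0.31
 = 0.15 / 0.31
 = 15/31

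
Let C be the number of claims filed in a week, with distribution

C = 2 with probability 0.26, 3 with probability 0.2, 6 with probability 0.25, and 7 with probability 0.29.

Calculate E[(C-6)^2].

E[(C-6)^2] = Σ (c-6)^2·P(C=c)
 = 16·0.26 + 9·0.2 + 0·0.25 + 1·0.29
 = 4.16 + 1.8 + 0 + 0.29
 = 6.25

6.25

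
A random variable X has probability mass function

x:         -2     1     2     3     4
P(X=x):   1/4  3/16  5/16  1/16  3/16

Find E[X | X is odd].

P(X is odd) = 3/16 + 1/16 = 1/4.
E[X | X is odd] = [1·3/16 + 3·1/16] / (1/4)
 = 3/8 / (1/4)
 = 3/2

1.5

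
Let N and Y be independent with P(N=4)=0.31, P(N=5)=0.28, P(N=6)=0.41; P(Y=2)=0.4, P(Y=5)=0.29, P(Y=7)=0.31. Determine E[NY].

E[NY] = Σ_n Σ_y ny · P(N=n)P(Y=y)
 = 8·0.124 + 20·0.0899 + 28·0.0961 + 10·0.112 + 25·0.0812 + 35·0.0868 + 12·0.164 + 30·0.1189 + 42·0.1271
 = 0.992 + 1.798 + 2.6908 + 1.12 + 2.03 + 3.038 + 1.968 + 3.567 + 5.3382
 = 22.542

22.542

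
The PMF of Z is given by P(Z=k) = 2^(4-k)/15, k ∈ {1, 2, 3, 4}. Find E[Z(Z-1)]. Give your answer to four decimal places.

2.1333

E[Z(Z-1)] = Σ z(z-1)·P(Z=z)
 = 0·8/15 + 2·4/15 + 6·2/15 + 12·1/15
 = 0 + 8/15 + 4/5 + 4/5
 = 32/15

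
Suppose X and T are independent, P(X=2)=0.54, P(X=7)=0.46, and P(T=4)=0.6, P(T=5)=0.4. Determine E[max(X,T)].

E[max(X,T)] = Σ_x Σ_t max(x,t) · P(X=x)P(T=t)
 = 4·0.324 + 5·0.216 + 7·0.276 + 7·0.184
 = 1.296 + 1.08 + 1.932 + 1.288
 = 5.596

5.596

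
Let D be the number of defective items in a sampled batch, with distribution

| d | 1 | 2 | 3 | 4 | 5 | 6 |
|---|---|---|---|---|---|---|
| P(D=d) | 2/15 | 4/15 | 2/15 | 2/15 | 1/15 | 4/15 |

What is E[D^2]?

E[D^2] = Σ d^2·P(D=d)
 = 1·2/15 + 4·4/15 + 9·2/15 + 16·2/15 + 25·1/15 + 36·4/15
 = 2/15 + 16/15 + 6/5 + 32/15 + 5/3 + 48/5
 = 79/5

15.8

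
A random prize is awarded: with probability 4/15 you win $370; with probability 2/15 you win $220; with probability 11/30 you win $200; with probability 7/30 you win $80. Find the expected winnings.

220

E[payout] = 370·4/15 + 220·2/15 + 200·11/30 + 80·7/30
 = 296/3 + 88/3 + 220/3 + 56/3
 = 220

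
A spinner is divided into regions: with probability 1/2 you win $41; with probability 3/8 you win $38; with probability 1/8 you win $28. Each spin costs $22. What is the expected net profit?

16.25

E[payout] = 41·1/2 + 38·3/8 + 28·1/8
 = 41/2 + 57/4 + 7/2
 = 153/4
Net = 153/4 - 22 = 65/4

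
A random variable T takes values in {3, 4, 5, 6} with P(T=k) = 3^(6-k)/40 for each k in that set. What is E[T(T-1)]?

9

E[T(T-1)] = Σ t(t-1)·P(T=t)
 = 6·27/40 + 12·9/40 + 20·3/40 + 30·1/40
 = 81/20 + 27/10 + 3/2 + 3/4
 = 9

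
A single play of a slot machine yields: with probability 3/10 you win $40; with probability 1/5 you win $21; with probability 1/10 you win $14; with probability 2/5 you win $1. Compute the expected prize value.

E[payout] = 40·3/10 + 21·1/5 + 14·1/10 + 1·2/5
 = 12 + 21/5 + 7/5 + 2/5
 = 18

18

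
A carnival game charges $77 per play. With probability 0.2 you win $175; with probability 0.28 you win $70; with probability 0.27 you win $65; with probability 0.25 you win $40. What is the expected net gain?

5.15

E[payout] = 175·0.2 + 70·0.28 + 65·0.27 + 40·0.25
 = 35 + 19.6 + 17.55 + 10
 = 82.15
Net = 82.15 - 77 = 5.15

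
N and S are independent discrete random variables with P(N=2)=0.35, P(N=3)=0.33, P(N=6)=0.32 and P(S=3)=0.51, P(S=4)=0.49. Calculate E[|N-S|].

E[|N-S|] = Σ_n Σ_s |n-s| · P(N=n)P(S=s)
 = 1·0.1785 + 2·0.1715 + 0·0.1683 + 1·0.1617 + 3·0.1632 + 2·0.1568
 = 0.1785 + 0.343 + 0 + 0.1617 + 0.4896 + 0.3136
 = 1.4864

1.4864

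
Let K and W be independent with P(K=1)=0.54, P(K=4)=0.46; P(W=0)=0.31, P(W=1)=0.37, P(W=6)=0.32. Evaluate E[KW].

5.4502

E[KW] = Σ_k Σ_w kw · P(K=k)P(W=w)
 = 0·0.1674 + 1·0.1998 + 6·0.1728 + 0·0.1426 + 4·0.1702 + 24·0.1472
 = 0 + 0.1998 + 1.0368 + 0 + 0.6808 + 3.5328
 = 5.4502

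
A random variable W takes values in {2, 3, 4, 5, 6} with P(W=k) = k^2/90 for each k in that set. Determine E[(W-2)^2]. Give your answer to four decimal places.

9.7111

E[(W-2)^2] = Σ (w-2)^2·P(W=w)
 = 0·2/45 + 1·1/10 + 4·8/45 + 9·5/18 + 16·2/5
 = 0 + 1/10 + 32/45 + 5/2 + 32/5
 = 437/45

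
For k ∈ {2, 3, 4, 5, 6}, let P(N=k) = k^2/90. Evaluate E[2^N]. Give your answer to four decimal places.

38.3111

E[2^N] = Σ 2^n·P(N=n)
 = 4·2/45 + 8·1/10 + 16·8/45 + 32·5/18 + 64·2/5
 = 8/45 + 4/5 + 128/45 + 80/9 + 128/5
 = 1724/45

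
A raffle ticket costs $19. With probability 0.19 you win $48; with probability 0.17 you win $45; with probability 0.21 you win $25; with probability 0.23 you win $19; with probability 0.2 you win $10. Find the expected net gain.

E[payout] = 48·0.19 + 45·0.17 + 25·0.21 + 19·0.23 + 10·0.2
 = 9.12 + 7.65 + 5.25 + 4.37 + 2
 = 28.39
Net = 28.39 - 19 = 9.39

9.39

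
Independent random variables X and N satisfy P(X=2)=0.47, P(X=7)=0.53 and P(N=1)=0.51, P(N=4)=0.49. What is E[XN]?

11.4855

E[XN] = Σ_x Σ_n xn · P(X=x)P(N=n)
 = 2·0.2397 + 8·0.2303 + 7·0.2703 + 28·0.2597
 = 0.4794 + 1.8424 + 1.8921 + 7.2716
 = 11.4855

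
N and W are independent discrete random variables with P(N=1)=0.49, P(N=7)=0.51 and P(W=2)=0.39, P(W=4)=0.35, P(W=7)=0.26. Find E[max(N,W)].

5.53

E[max(N,W)] = Σ_n Σ_w max(n,w) · P(N=n)P(W=w)
 = 2·0.1911 + 4·0.1715 + 7·0.1274 + 7·0.1989 + 7·0.1785 + 7·0.1326
 = 0.3822 + 0.686 + 0.8918 + 1.3923 + 1.2495 + 0.9282
 = 5.53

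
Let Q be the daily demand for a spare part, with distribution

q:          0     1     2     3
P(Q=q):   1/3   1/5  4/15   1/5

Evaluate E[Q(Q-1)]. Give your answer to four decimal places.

E[Q(Q-1)] = Σ q(q-1)·P(Q=q)
 = 0·1/3 + 0·1/5 + 2·4/15 + 6·1/5
 = 0 + 0 + 8/15 + 6/5
 = 26/15

1.7333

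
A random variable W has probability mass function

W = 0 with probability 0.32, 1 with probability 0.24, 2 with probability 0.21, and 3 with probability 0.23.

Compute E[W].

1.35

E[W] = Σ w·P(W=w)
 = 0·0.32 + 1·0.24 + 2·0.21 + 3·0.23
 = 0 + 0.24 + 0.42 + 0.69
 = 1.35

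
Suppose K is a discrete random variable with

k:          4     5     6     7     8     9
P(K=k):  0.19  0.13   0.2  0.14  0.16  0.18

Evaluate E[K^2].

45.17

E[K^2] = Σ k^2·P(K=k)
 = 16·0.19 + 25·0.13 + 36·0.2 + 49·0.14 + 64·0.16 + 81·0.18
 = 3.04 + 3.25 + 7.2 + 6.86 + 10.24 + 14.58
 = 45.17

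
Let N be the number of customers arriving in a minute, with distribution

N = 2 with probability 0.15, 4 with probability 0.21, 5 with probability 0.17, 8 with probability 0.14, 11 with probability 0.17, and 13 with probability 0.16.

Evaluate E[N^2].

64.78

E[N^2] = Σ n^2·P(N=n)
 = 4·0.15 + 16·0.21 + 25·0.17 + 64·0.14 + 121·0.17 + 169·0.16
 = 0.6 + 3.36 + 4.25 + 8.96 + 20.57 + 27.04
 = 64.78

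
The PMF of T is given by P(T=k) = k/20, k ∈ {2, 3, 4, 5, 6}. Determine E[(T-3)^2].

E[(T-3)^2] = Σ (t-3)^2·P(T=t)
 = 1·1/10 + 0·3/20 + 1·1/5 + 4·1/4 + 9·3/10
 = 1/10 + 0 + 1/5 + 1 + 27/10
 = 4

4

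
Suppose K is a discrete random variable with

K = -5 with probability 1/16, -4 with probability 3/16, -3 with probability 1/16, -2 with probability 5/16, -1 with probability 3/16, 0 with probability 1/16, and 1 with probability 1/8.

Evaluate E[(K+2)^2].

2.9375

E[(K+2)^2] = Σ (k+2)^2·P(K=k)
 = 9·1/16 + 4·3/16 + 1·1/16 + 0·5/16 + 1·3/16 + 4·1/16 + 9·1/8
 = 9/16 + 3/4 + 1/16 + 0 + 3/16 + 1/4 + 9/8
 = 47/16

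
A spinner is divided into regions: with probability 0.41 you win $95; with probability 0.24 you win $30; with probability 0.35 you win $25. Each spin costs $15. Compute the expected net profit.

39.9

E[payout] = 95·0.41 + 30·0.24 + 25·0.35
 = 38.95 + 7.2 + 8.75
 = 54.9
Net = 54.9 - 15 = 39.9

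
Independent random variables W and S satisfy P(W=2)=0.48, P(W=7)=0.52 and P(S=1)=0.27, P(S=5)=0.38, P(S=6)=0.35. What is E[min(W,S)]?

3.0508

E[min(W,S)] = Σ_w Σ_s min(w,s) · P(W=w)P(S=s)
 = 1·0.1296 + 2·0.1824 + 2·0.168 + 1·0.1404 + 5·0.1976 + 6·0.182
 = 0.1296 + 0.3648 + 0.336 + 0.1404 + 0.988 + 1.092
 = 3.0508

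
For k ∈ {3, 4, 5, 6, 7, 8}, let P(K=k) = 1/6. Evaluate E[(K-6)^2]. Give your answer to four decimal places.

3.1667

E[(K-6)^2] = Σ (k-6)^2·P(K=k)
 = 9·1/6 + 4·1/6 + 1·1/6 + 0·1/6 + 1·1/6 + 4·1/6
 = 3/2 + 2/3 + 1/6 + 0 + 1/6 + 2/3
 = 19/6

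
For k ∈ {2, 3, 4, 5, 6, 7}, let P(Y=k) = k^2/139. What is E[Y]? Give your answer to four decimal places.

E[Y] = Σ y·P(Y=y)
 = 2·4/139 + 3·9/139 + 4·16/139 + 5·25/139 + 6·36/139 + 7·49/139
 = 8/139 + 27/139 + 64/139 + 125/139 + 216/139 + 343/139
 = 783/139

5.6331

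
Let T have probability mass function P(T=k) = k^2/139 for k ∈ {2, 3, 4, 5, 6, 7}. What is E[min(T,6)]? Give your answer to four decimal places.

5.2806

E[min(T,6)] = Σ min(t,6)·P(T=t)
 = 2·4/139 + 3·9/139 + 4·16/139 + 5·25/139 + 6·36/139 + 6·49/139
 = 8/139 + 27/139 + 64/139 + 125/139 + 216/139 + 294/139
 = 734/139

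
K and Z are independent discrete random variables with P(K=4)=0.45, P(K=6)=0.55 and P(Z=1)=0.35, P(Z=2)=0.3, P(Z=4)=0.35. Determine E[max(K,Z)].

E[max(K,Z)] = Σ_k Σ_z max(k,z) · P(K=k)P(Z=z)
 = 4·0.1575 + 4·0.135 + 4·0.1575 + 6·0.1925 + 6·0.165 + 6·0.1925
 = 0.63 + 0.54 + 0.63 + 1.155 + 0.99 + 1.155
 = 5.1

5.1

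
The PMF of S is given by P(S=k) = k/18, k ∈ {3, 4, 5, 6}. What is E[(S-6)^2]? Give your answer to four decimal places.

E[(S-6)^2] = Σ (s-6)^2·P(S=s)
 = 9·1/6 + 4·2/9 + 1·5/18 + 0·1/3
 = 3/2 + 8/9 + 5/18 + 0
 = 8/3

2.6667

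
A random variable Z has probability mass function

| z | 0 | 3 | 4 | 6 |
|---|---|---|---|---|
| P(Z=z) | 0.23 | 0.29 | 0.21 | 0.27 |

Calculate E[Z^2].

15.69

E[Z^2] = Σ z^2·P(Z=z)
 = 0·0.23 + 9·0.29 + 16·0.21 + 36·0.27
 = 0 + 2.61 + 3.36 + 9.72
 = 15.69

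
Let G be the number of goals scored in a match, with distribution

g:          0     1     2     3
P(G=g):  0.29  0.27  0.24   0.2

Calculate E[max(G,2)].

E[max(G,2)] = Σ max(g,2)·P(G=g)
 = 2·0.29 + 2·0.27 + 2·0.24 + 3·0.2
 = 0.58 + 0.54 + 0.48 + 0.6
 = 2.2

2.2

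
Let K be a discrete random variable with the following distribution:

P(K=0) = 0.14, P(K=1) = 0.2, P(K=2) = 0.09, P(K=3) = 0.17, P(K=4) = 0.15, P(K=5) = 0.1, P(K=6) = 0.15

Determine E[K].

2.89

E[K] = Σ k·P(K=k)
 = 0·0.14 + 1·0.2 + 2·0.09 + 3·0.17 + 4·0.15 + 5·0.1 + 6·0.15
 = 0 + 0.2 + 0.18 + 0.51 + 0.6 + 0.5 + 0.9
 = 2.89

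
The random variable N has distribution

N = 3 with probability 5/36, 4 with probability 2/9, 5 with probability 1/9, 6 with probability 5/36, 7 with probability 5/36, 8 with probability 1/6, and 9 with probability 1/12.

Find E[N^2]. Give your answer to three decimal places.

E[N^2] = Σ n^2·P(N=n)
 = 9·5/36 + 16·2/9 + 25·1/9 + 36·5/36 + 49·5/36 + 64·1/6 + 81·1/12
 = 5/4 + 32/9 + 25/9 + 5 + 245/36 + 32/3 + 27/4
 = 1325/36

36.806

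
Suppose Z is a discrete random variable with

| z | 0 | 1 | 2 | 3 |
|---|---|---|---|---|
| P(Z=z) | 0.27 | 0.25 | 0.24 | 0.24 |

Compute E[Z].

1.45

E[Z] = Σ z·P(Z=z)
 = 0·0.27 + 1·0.25 + 2·0.24 + 3·0.24
 = 0 + 0.25 + 0.48 + 0.72
 = 1.45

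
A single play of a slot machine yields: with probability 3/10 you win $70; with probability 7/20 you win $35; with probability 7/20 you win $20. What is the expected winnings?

E[payout] = 70·3/10 + 35·7/20 + 20·7/20
 = 21 + 49/4 + 7
 = 161/4

40.25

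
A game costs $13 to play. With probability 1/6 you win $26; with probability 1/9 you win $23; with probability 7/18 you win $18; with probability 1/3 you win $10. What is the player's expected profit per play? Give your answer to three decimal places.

4.222

E[payout] = 26·1/6 + 23·1/9 + 18·7/18 + 10·1/3
 = 13/3 + 23/9 + 7 + 10/3
 = 155/9
Net = 155/9 - 13 = 38/9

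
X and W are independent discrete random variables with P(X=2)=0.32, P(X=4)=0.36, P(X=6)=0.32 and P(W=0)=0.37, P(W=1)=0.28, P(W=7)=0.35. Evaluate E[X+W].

E[X+W] = Σ_x Σ_w (x+w) · P(X=x)P(W=w)
 = 2·0.1184 + 3·0.0896 + 9·0.112 + 4·0.1332 + 5·0.1008 + 11·0.126 + 6·0.1184 + 7·0.0896 + 13·0.112
 = 0.2368 + 0.2688 + 1.008 + 0.5328 + 0.504 + 1.386 + 0.7104 + 0.6272 + 1.456
 = 6.73

6.73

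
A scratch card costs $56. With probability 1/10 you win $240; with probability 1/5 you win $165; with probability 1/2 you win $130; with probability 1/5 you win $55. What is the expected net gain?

E[payout] = 240·1/10 + 165·1/5 + 130·1/2 + 55·1/5
 = 24 + 33 + 65 + 11
 = 133
Net = 133 - 56 = 77

77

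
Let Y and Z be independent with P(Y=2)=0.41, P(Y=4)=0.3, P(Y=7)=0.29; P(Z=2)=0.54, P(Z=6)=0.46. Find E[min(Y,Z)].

2.8096

E[min(Y,Z)] = Σ_y Σ_z min(y,z) · P(Y=y)P(Z=z)
 = 2·0.2214 + 2·0.1886 + 2·0.162 + 4·0.138 + 2·0.1566 + 6·0.1334
 = 0.4428 + 0.3772 + 0.324 + 0.552 + 0.3132 + 0.8004
 = 2.8096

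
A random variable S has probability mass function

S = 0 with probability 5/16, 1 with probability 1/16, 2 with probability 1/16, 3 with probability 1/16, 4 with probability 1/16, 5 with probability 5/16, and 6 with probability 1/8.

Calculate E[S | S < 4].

0.75

P(S < 4) = 5/16 + 1/16 + 1/16 + 1/16 = 1/2.
E[S | S < 4] = [0·5/16 + 1·1/16 + 2·1/16 + 3·1/16] / (1/2)
 = 3/8 / (1/2)
 = 3/4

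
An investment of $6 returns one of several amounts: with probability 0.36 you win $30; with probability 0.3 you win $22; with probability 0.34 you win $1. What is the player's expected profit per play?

E[payout] = 30·0.36 + 22·0.3 + 1·0.34
 = 10.8 + 6.6 + 0.34
 = 17.74
Net = 17.74 - 6 = 11.74

11.74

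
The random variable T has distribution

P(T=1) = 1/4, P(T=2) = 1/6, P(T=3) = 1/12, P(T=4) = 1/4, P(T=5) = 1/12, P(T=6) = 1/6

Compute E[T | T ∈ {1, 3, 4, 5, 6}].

3.5

P(T ∈ {1, 3, 4, 5, 6}) = 1/4 + 1/12 + 1/4 + 1/12 + 1/6 = 5/6.
E[T | T ∈ {1, 3, 4, 5, 6}] = [1·1/4 + 3·1/12 + 4·1/4 + 5·1/12 + 6·1/6] / (5/6)
 = 35/12 / (5/6)
 = 7/2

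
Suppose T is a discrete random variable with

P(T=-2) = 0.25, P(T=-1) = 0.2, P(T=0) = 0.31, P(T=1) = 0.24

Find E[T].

E[T] = Σ t·P(T=t)
 = (-2)·0.25 + (-1)·0.2 + 0·0.31 + 1·0.24
 = (-0.5) + (-0.2) + 0 + 0.24
 = -0.46

-0.46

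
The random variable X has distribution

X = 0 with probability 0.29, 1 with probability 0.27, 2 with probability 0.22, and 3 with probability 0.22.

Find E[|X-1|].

E[|X-1|] = Σ |x-1|·P(X=x)
 = 1·0.29 + 0·0.27 + 1·0.22 + 2·0.22
 = 0.29 + 0 + 0.22 + 0.44
 = 0.95

0.95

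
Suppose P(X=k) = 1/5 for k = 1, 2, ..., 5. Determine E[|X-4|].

1.4

E[|X-4|] = Σ |x-4|·P(X=x)
 = 3·1/5 + 2·1/5 + 1·1/5 + 0·1/5 + 1·1/5
 = 3/5 + 2/5 + 1/5 + 0 + 1/5
 = 7/5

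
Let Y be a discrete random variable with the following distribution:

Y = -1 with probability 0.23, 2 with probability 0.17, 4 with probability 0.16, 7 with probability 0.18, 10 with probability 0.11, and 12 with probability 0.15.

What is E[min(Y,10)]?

4.61

E[min(Y,10)] = Σ min(y,10)·P(Y=y)
 = (-1)·0.23 + 2·0.17 + 4·0.16 + 7·0.18 + 10·0.11 + 10·0.15
 = (-0.23) + 0.34 + 0.64 + 1.26 + 1.1 + 1.5
 = 4.61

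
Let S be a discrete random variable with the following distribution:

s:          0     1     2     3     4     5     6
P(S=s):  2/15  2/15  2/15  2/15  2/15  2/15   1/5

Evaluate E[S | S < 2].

P(S < 2) = 2/15 + 2/15 = 4/15.
E[S | S < 2] = [0·2/15 + 1·2/15] / (4/15)
 = 2/15 / (4/15)
 = 1/2

0.5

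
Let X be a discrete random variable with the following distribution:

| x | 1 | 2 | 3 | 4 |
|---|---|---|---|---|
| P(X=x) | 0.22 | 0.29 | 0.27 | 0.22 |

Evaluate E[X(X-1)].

4.84

E[X(X-1)] = Σ x(x-1)·P(X=x)
 = 0·0.22 + 2·0.29 + 6·0.27 + 12·0.22
 = 0 + 0.58 + 1.62 + 2.64
 = 4.84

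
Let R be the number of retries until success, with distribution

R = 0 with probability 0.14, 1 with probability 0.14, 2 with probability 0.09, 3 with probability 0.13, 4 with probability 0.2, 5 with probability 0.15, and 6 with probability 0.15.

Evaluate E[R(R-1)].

10.86

E[R(R-1)] = Σ r(r-1)·P(R=r)
 = 0·0.14 + 0·0.14 + 2·0.09 + 6·0.13 + 12·0.2 + 20·0.15 + 30·0.15
 = 0 + 0 + 0.18 + 0.78 + 2.4 + 3 + 4.5
 = 10.86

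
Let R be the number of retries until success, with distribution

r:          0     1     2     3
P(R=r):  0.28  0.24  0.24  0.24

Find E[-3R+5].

E[-3R+5] = Σ (-3r+5)·P(R=r)
 = 5·0.28 + 2·0.24 + (-1)·0.24 + (-4)·0.24
 = 1.4 + 0.48 + (-0.24) + (-0.96)
 = 0.68

0.68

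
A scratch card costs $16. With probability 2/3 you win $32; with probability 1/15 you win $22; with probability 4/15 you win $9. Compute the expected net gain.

9.2

E[payout] = 32·2/3 + 22·1/15 + 9·4/15
 = 64/3 + 22/15 + 12/5
 = 126/5
Net = 126/5 - 16 = 46/5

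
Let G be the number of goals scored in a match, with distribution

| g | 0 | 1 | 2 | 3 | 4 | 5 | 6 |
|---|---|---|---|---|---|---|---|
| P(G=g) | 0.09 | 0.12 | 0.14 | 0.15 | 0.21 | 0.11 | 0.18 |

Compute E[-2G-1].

E[-2G-1] = Σ (-2g-1)·P(G=g)
 = (-1)·0.09 + (-3)·0.12 + (-5)·0.14 + (-7)·0.15 + (-9)·0.21 + (-11)·0.11 + (-13)·0.18
 = (-0.09) + (-0.36) + (-0.7) + (-1.05) + (-1.89) + (-1.21) + (-2.34)
 = -7.64

-7.64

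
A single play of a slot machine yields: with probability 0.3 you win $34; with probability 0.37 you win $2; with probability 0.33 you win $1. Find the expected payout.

11.27

E[payout] = 34·0.3 + 2·0.37 + 1·0.33
 = 10.2 + 0.74 + 0.33
 = 11.27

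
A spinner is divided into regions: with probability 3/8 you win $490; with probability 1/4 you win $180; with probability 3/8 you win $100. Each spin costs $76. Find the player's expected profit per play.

E[payout] = 490·3/8 + 180·1/4 + 100·3/8
 = 735/4 + 45 + 75/2
 = 1065/4
Net = 1065/4 - 76 = 761/4

190.25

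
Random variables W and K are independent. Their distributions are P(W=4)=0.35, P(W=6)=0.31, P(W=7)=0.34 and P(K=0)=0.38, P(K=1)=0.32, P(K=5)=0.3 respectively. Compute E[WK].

10.2648

E[WK] = Σ_w Σ_k wk · P(W=w)P(K=k)
 = 0·0.133 + 4·0.112 + 20·0.105 + 0·0.1178 + 6·0.0992 + 30·0.093 + 0·0.1292 + 7·0.1088 + 35·0.102
 = 0 + 0.448 + 2.1 + 0 + 0.5952 + 2.79 + 0 + 0.7616 + 3.57
 = 10.2648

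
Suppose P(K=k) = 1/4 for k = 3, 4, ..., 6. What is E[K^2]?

21.5

E[K^2] = Σ k^2·P(K=k)
 = 9·1/4 + 16·1/4 + 25·1/4 + 36·1/4
 = 9/4 + 4 + 25/4 + 9
 = 43/2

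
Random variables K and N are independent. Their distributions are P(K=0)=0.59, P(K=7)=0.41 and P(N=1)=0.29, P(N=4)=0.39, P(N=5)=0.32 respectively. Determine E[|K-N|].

3.491

E[|K-N|] = Σ_k Σ_n |k-n| · P(K=k)P(N=n)
 = 1·0.1711 + 4·0.2301 + 5·0.1888 + 6·0.1189 + 3·0.1599 + 2·0.1312
 = 0.1711 + 0.9204 + 0.944 + 0.7134 + 0.4797 + 0.2624
 = 3.491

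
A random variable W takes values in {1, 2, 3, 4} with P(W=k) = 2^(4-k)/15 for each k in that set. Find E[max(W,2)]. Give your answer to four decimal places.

E[max(W,2)] = Σ max(w,2)·P(W=w)
 = 2·8/15 + 2·4/15 + 3·2/15 + 4·1/15
 = 16/15 + 8/15 + 2/5 + 4/15
 = 34/15

2.2667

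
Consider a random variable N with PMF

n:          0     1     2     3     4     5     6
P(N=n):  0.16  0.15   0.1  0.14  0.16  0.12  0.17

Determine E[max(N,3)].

E[max(N,3)] = Σ max(n,3)·P(N=n)
 = 3·0.16 + 3·0.15 + 3·0.1 + 3·0.14 + 4·0.16 + 5·0.12 + 6·0.17
 = 0.48 + 0.45 + 0.3 + 0.42 + 0.64 + 0.6 + 1.02
 = 3.91

3.91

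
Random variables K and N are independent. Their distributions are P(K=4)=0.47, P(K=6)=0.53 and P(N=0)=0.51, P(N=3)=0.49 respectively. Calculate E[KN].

7.4382

E[KN] = Σ_k Σ_n kn · P(K=k)P(N=n)
 = 0·0.2397 + 12·0.2303 + 0·0.2703 + 18·0.2597
 = 0 + 2.7636 + 0 + 4.6746
 = 7.4382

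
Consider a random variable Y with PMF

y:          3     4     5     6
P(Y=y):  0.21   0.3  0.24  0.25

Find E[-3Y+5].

-8.59

E[-3Y+5] = Σ (-3y+5)·P(Y=y)
 = (-4)·0.21 + (-7)·0.3 + (-10)·0.24 + (-13)·0.25
 = (-0.84) + (-2.1) + (-2.4) + (-3.25)
 = -8.59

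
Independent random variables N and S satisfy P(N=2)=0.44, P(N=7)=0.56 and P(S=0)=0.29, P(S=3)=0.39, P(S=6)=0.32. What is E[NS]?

E[NS] = Σ_n Σ_s ns · P(N=n)P(S=s)
 = 0·0.1276 + 6·0.1716 + 12·0.1408 + 0·0.1624 + 21·0.2184 + 42·0.1792
 = 0 + 1.0296 + 1.6896 + 0 + 4.5864 + 7.5264
 = 14.832

14.832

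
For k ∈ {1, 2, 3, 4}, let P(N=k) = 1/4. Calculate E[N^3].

E[N^3] = Σ n^3·P(N=n)
 = 1·1/4 + 8·1/4 + 27·1/4 + 64·1/4
 = 1/4 + 2 + 27/4 + 16
 = 25

25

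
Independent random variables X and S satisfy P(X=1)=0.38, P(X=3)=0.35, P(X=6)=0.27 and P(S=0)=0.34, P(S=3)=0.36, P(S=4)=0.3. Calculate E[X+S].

5.33

E[X+S] = Σ_x Σ_s (x+s) · P(X=x)P(S=s)
 = 1·0.1292 + 4·0.1368 + 5·0.114 + 3·0.119 + 6·0.126 + 7·0.105 + 6·0.0918 + 9·0.0972 + 10·0.081
 = 0.1292 + 0.5472 + 0.57 + 0.357 + 0.756 + 0.735 + 0.5508 + 0.8748 + 0.81
 = 5.33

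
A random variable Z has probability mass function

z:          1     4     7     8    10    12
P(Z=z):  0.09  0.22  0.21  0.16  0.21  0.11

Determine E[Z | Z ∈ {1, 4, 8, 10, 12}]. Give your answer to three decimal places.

P(Z ∈ {1, 4, 8, 10, 12}) = 0.09 + 0.22 + 0.16 + 0.21 + 0.11 = 0.79.
E[Z | Z ∈ {1, 4, 8, 10, 12}] = [1·0.09 + 4·0.22 + 8·0.16 + 10·0.21 + 12·0.11] / 0.79
 = 5.67 / 0.79
 = 567/79

7.177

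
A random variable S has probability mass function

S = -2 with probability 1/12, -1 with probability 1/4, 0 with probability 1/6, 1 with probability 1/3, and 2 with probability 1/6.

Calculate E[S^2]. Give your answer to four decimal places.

1.5833

E[S^2] = Σ s^2·P(S=s)
 = 4·1/12 + 1·1/4 + 0·1/6 + 1·1/3 + 4·1/6
 = 1/3 + 1/4 + 0 + 1/3 + 2/3
 = 19/12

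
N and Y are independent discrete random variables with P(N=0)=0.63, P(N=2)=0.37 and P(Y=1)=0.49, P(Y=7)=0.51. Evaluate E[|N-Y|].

E[|N-Y|] = Σ_n Σ_y |n-y| · P(N=n)P(Y=y)
 = 1·0.3087 + 7·0.3213 + 1·0.1813 + 5·0.1887
 = 0.3087 + 2.2491 + 0.1813 + 0.9435
 = 3.6826

3.6826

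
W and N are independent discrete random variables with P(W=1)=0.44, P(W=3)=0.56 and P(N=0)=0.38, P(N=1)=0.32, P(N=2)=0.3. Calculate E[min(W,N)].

0.788

E[min(W,N)] = Σ_w Σ_n min(w,n) · P(W=w)P(N=n)
 = 0·0.1672 + 1·0.1408 + 1·0.132 + 0·0.2128 + 1·0.1792 + 2·0.168
 = 0 + 0.1408 + 0.132 + 0 + 0.1792 + 0.336
 = 0.788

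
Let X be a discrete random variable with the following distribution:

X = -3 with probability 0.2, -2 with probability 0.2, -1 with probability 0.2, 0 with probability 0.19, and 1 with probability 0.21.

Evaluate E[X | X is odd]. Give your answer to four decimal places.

-0.9672

P(X is odd) = 0.2 + 0.2 + 0.21 = 0.61.
E[X | X is odd] = [(-3)·0.2 + (-1)·0.2 + 1·0.21] / 0.61
 = -0.59 / 0.61
 = -59/61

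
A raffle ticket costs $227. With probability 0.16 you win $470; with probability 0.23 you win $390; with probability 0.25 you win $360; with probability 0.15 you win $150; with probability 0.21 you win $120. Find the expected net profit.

75.6

E[payout] = 470·0.16 + 390·0.23 + 360·0.25 + 150·0.15 + 120·0.21
 = 75.2 + 89.7 + 90 + 22.5 + 25.2
 = 302.6
Net = 302.6 - 227 = 75.6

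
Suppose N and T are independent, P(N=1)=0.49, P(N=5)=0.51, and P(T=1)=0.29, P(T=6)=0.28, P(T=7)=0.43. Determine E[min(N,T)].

E[min(N,T)] = Σ_n Σ_t min(n,t) · P(N=n)P(T=t)
 = 1·0.1421 + 1·0.1372 + 1·0.2107 + 1·0.1479 + 5·0.1428 + 5·0.2193
 = 0.1421 + 0.1372 + 0.2107 + 0.1479 + 0.714 + 1.0965
 = 2.4484

2.4484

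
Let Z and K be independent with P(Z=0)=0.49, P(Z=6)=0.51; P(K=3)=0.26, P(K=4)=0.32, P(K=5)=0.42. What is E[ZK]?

E[ZK] = Σ_z Σ_k zk · P(Z=z)P(K=k)
 = 0·0.1274 + 0·0.1568 + 0·0.2058 + 18·0.1326 + 24·0.1632 + 30·0.2142
 = 0 + 0 + 0 + 2.3868 + 3.9168 + 6.426
 = 12.7296

12.7296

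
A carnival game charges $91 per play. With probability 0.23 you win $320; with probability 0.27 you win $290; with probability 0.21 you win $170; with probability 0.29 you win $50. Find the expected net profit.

E[payout] = 320·0.23 + 290·0.27 + 170·0.21 + 50·0.29
 = 73.6 + 78.3 + 35.7 + 14.5
 = 202.1
Net = 202.1 - 91 = 111.1

111.1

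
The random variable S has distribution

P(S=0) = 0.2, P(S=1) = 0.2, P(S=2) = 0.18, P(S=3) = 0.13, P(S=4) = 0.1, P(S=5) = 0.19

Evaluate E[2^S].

10.04

E[2^S] = Σ 2^s·P(S=s)
 = 1·0.2 + 2·0.2 + 4·0.18 + 8·0.13 + 16·0.1 + 32·0.19
 = 0.2 + 0.4 + 0.72 + 1.04 + 1.6 + 6.08
 = 10.04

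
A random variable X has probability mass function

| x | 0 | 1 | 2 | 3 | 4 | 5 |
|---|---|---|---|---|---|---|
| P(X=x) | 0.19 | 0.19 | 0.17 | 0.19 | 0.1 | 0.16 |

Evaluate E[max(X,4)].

E[max(X,4)] = Σ max(x,4)·P(X=x)
 = 4·0.19 + 4·0.19 + 4·0.17 + 4·0.19 + 4·0.1 + 5·0.16
 = 0.76 + 0.76 + 0.68 + 0.76 + 0.4 + 0.8
 = 4.16

4.16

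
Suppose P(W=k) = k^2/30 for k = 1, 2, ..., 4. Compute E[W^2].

E[W^2] = Σ w^2·P(W=w)
 = 1·1/30 + 4·2/15 + 9·3/10 + 16·8/15
 = 1/30 + 8/15 + 27/10 + 128/15
 = 59/5

11.8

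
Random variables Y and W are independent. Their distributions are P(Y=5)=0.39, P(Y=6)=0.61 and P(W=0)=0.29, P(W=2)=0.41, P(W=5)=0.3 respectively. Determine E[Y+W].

7.93

E[Y+W] = Σ_y Σ_w (y+w) · P(Y=y)P(W=w)
 = 5·0.1131 + 7·0.1599 + 10·0.117 + 6·0.1769 + 8·0.2501 + 11·0.183
 = 0.5655 + 1.1193 + 1.17 + 1.0614 + 2.0008 + 2.013
 = 7.93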